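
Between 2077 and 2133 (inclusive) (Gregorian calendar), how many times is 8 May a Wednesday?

Track 8 May's weekday year by year (advancing +1, or +2 across a Feb 29):
  2077: Sat  2078: Sun (+1)  2079: Mon (+1)  2080: Wed (+2) ✓  2081: Thu (+1)
  2082: Fri (+1)  2083: Sat (+1)  2084: Mon (+2)  2085: Tue (+1)  2086: Wed (+1) ✓
  2087: Thu (+1)  2088: Sat (+2)  2089: Sun (+1)  2090: Mon (+1)  … (29 more years) …
  2120: Wed (+2) ✓  2121: Thu (+1)  2122: Fri (+1)  2123: Sat (+1)  2124: Mon (+2)
  2125: Tue (+1)  2126: Wed (+1) ✓  2127: Thu (+1)  2128: Sat (+2)  2129: Sun (+1)
  2130: Mon (+1)  2131: Tue (+1)  2132: Thu (+2)  2133: Fri (+1)
Wednesday years: 2080, 2086, 2097, 2109, 2115, 2120, 2126 — 7 in total.

7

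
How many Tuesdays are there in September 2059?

September 2059 has 30 days and begins on Monday.
The first Tuesday is September 2.
Tuesdays fall on 2, 9, 16, 23, 30 — that's 5.

5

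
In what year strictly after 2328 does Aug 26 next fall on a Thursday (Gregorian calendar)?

2337

From one year to the next, a fixed date's weekday advances by 1, or by 2 when a Feb 29 lies between the two dates.
2328: August 26 is Sunday.
2329: Monday (+1)
2330: Tuesday (+1)
2331: Wednesday (+1)
2332: Friday (+2)
2333: Saturday (+1)
2334: Sunday (+1)
2335: Monday (+1)
2336: Wednesday (+2)
2337: Thursday (+1)
Aug 26 falls on a Thursday in 2337.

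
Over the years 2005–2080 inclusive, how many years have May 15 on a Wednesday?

Track May 15's weekday year by year (advancing +1, or +2 across a Feb 29):
  2005: Sun  2006: Mon (+1)  2007: Tue (+1)  2008: Thu (+2)  2009: Fri (+1)
  2010: Sat (+1)  2011: Sun (+1)  2012: Tue (+2)  2013: Wed (+1) ✓  2014: Thu (+1)
  2015: Fri (+1)  2016: Sun (+2)  2017: Mon (+1)  2018: Tue (+1)  … (48 more years) …
  2067: Sun (+1)  2068: Tue (+2)  2069: Wed (+1) ✓  2070: Thu (+1)  2071: Fri (+1)
  2072: Sun (+2)  2073: Mon (+1)  2074: Tue (+1)  2075: Wed (+1) ✓  2076: Fri (+2)
  2077: Sat (+1)  2078: Sun (+1)  2079: Mon (+1)  2080: Wed (+2) ✓
Wednesday years: 2013, 2019, 2024, 2030, 2041, 2047, 2052, 2058, 2069, 2075, 2080 — 11 in total.

11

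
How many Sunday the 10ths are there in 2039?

2

Check the 10th of each month of 2039: Jan 10: Mon, Feb 10: Thu, Mar 10: Thu, Apr 10: Sun, May 10: Tue, Jun 10: Fri, Jul 10: Sun, Aug 10: Wed, Sep 10: Sat, Oct 10: Mon, Nov 10: Thu, Dec 10: Sat.
Sunday occurs in April, July — 2 months.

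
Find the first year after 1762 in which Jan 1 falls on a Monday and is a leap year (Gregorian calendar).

1776

Jan 1 advances by 2 weekdays after a leap year and by 1 after a common year.
1762: Jan 1 is Friday.
1763: Saturday
1764: Sunday (leap)
1765: Tuesday
1766: Wednesday
1767: Thursday
1768: Friday (leap)
1769: Sunday
1770: Monday
1771: Tuesday
1772: Wednesday (leap)
1773: Friday
1774: Saturday
1775: Sunday
1776: Monday (leap)
1776 begins on a Monday and is a leap year.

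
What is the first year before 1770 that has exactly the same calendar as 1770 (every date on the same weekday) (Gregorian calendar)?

Two years share a calendar iff Jan 1 falls on the same weekday and both are leap or both are common. 1770: Jan 1 is Monday, common year.
1769: Jan 1 Sunday, common
1768: Jan 1 Friday, leap
1767: Jan 1 Thursday, common
1766: Jan 1 Wednesday, common
1765: Jan 1 Tuesday, common
1764: Jan 1 Sunday, leap
1763: Jan 1 Saturday, common
1762: Jan 1 Friday, common
1761: Jan 1 Thursday, common
1760: Jan 1 Tuesday, leap
1759: Jan 1 Monday, common
1759 matches on both conditions.

1759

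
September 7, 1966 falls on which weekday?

Wednesday

January 1, 1966 is a Saturday.
September 7 is day 250 of the year, i.e. 249 days after Jan 1.
249 mod 7 = 4, so advance 4 weekdays from Saturday: Wednesday.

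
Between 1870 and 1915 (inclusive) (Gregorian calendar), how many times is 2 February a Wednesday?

Track 2 February's weekday year by year (advancing +1, or +2 across a Feb 29):
  1870: Wed ✓  1871: Thu (+1)  1872: Fri (+1)  1873: Sun (+2)  1874: Mon (+1)
  1875: Tue (+1)  1876: Wed (+1) ✓  1877: Fri (+2)  1878: Sat (+1)  1879: Sun (+1)
  1880: Mon (+1)  1881: Wed (+2) ✓  1882: Thu (+1)  1883: Fri (+1)  … (18 more years) …
  1902: Sun (+1)  1903: Mon (+1)  1904: Tue (+1)  1905: Thu (+2)  1906: Fri (+1)
  1907: Sat (+1)  1908: Sun (+1)  1909: Tue (+2)  1910: Wed (+1) ✓  1911: Thu (+1)
  1912: Fri (+1)  1913: Sun (+2)  1914: Mon (+1)  1915: Tue (+1)
Wednesday years: 1870, 1876, 1881, 1887, 1898, 1910 — 6 in total.

6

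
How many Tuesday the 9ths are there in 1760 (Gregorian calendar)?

2

Check the 9th of each month of 1760: Jan 9: Wed, Feb 9: Sat, Mar 9: Sun, Apr 9: Wed, May 9: Fri, Jun 9: Mon, Jul 9: Wed, Aug 9: Sat, Sep 9: Tue, Oct 9: Thu, Nov 9: Sun, Dec 9: Tue.
Tuesday occurs in September, December — 2 months.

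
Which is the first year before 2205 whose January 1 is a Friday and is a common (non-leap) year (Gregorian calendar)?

2202

Jan 1 advances by 2 weekdays after a leap year and by 1 after a common year.
2205: Jan 1 is Tuesday.
2204: Sunday (leap)
2203: Saturday
2202: Friday
2202 begins on a Friday and is a common year.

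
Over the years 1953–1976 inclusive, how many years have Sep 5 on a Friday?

Track Sep 5's weekday year by year (advancing +1, or +2 across a Feb 29):
  1953: Sat  1954: Sun (+1)  1955: Mon (+1)  1956: Wed (+2)  1957: Thu (+1)
  1958: Fri (+1) ✓  1959: Sat (+1)  1960: Mon (+2)  1961: Tue (+1)  1962: Wed (+1)
  1963: Thu (+1)  1964: Sat (+2)  1965: Sun (+1)  1966: Mon (+1)  1967: Tue (+1)
  1968: Thu (+2)  1969: Fri (+1) ✓  1970: Sat (+1)  1971: Sun (+1)  1972: Tue (+2)
  1973: Wed (+1)  1974: Thu (+1)  1975: Fri (+1) ✓  1976: Sun (+2)
Friday years: 1958, 1969, 1975 — 3 in total.

3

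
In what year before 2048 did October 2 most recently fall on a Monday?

2045

From one year to the next, a fixed date's weekday advances by 1, or by 2 when a Feb 29 lies between the two dates.
2048: October 2 is Friday.
2047: Wednesday (−2)
2046: Tuesday (−1)
2045: Monday (−1)
October 2 falls on a Monday in 2045.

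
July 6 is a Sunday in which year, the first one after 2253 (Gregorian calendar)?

From one year to the next, a fixed date's weekday advances by 1, or by 2 when a Feb 29 lies between the two dates.
2253: July 6 is Wednesday.
2254: Thursday (+1)
2255: Friday (+1)
2256: Sunday (+2)
July 6 falls on a Sunday in 2256.

2256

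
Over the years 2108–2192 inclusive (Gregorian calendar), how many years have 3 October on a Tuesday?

Track 3 October's weekday year by year (advancing +1, or +2 across a Feb 29):
  2108: Wed  2109: Thu (+1)  2110: Fri (+1)  2111: Sat (+1)  2112: Mon (+2)
  2113: Tue (+1) ✓  2114: Wed (+1)  2115: Thu (+1)  2116: Sat (+2)  2117: Sun (+1)
  2118: Mon (+1)  2119: Tue (+1) ✓  2120: Thu (+2)  2121: Fri (+1)  … (57 more years) …
  2179: Sun (+1)  2180: Tue (+2) ✓  2181: Wed (+1)  2182: Thu (+1)  2183: Fri (+1)
  2184: Sun (+2)  2185: Mon (+1)  2186: Tue (+1) ✓  2187: Wed (+1)  2188: Fri (+2)
  2189: Sat (+1)  2190: Sun (+1)  2191: Mon (+1)  2192: Wed (+2)
Tuesday years: 2113, 2119, 2124, 2130, 2141, 2147, 2152, 2158, 2169, 2175, 2180, 2186 — 12 in total.

12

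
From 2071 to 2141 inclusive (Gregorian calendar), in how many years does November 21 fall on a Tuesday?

10

Track November 21's weekday year by year (advancing +1, or +2 across a Feb 29):
  2071: Sat  2072: Mon (+2)  2073: Tue (+1) ✓  2074: Wed (+1)  2075: Thu (+1)
  2076: Sat (+2)  2077: Sun (+1)  2078: Mon (+1)  2079: Tue (+1) ✓  2080: Thu (+2)
  2081: Fri (+1)  2082: Sat (+1)  2083: Sun (+1)  2084: Tue (+2) ✓  … (43 more years) …
  2128: Sun (+2)  2129: Mon (+1)  2130: Tue (+1) ✓  2131: Wed (+1)  2132: Fri (+2)
  2133: Sat (+1)  2134: Sun (+1)  2135: Mon (+1)  2136: Wed (+2)  2137: Thu (+1)
  2138: Fri (+1)  2139: Sat (+1)  2140: Mon (+2)  2141: Tue (+1) ✓
Tuesday years: 2073, 2079, 2084, 2090, 2102, 2113, 2119, 2124, 2130, 2141 — 10 in total.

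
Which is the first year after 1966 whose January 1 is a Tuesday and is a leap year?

1980

Jan 1 advances by 2 weekdays after a leap year and by 1 after a common year.
1966: Jan 1 is Saturday.
1967: Sunday
1968: Monday (leap)
1969: Wednesday
1970: Thursday
1971: Friday
1972: Saturday (leap)
1973: Monday
1974: Tuesday
1975: Wednesday
1976: Thursday (leap)
1977: Saturday
1978: Sunday
1979: Monday
1980: Tuesday (leap)
1980 begins on a Tuesday and is a leap year.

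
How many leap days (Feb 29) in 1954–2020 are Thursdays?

Leap years in 1954–2020: 17 of them.
Feb 29 weekday advances by 5 (mod 7) from one leap year to the next four years later (or differs when a century non-leap intervenes).
Leap-day weekdays: 1956:Wed 1960:Mon 1964:Sat 1968:Thu✓ 1972:Tue 1976:Sun 1980:Fri 1984:Wed 1988:Mon 1992:Sat 1996:Thu✓ 2000:Tue 2004:Sun 2008:Fri 2012:Wed 2016:Mon 2020:Sat
Thursday: 1968, 1996 → 2.

2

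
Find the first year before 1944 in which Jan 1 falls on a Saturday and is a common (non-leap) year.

Jan 1 advances by 2 weekdays after a leap year and by 1 after a common year.
1944: Jan 1 is Saturday (leap).
1943: Friday
1942: Thursday
1941: Wednesday
1940: Monday (leap)
1939: Sunday
1938: Saturday
1938 begins on a Saturday and is a common year.

1938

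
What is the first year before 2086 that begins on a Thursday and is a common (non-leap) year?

2082

Jan 1 advances by 2 weekdays after a leap year and by 1 after a common year.
2086: Jan 1 is Tuesday.
2085: Monday
2084: Saturday (leap)
2083: Friday
2082: Thursday
2082 begins on a Thursday and is a common year.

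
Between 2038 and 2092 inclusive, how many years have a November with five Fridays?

November has 30 days; it has five Fridays when Friday falls among the first (month-length − 28) days — i.e. when November 1 is one of Friday/Thursday.
November 1 by year: 2038:Mon 2039:Tue 2040:Thu✓ 2041:Fri✓ 2042:Sat 2043:Sun 2044:Tue 2045:Wed 2046:Thu✓ 2047:Fri✓ 2048:Sun 2049:Mon 2050:Tue 2051:Wed 2052:Fri✓ …(25 more)… 2078:Tue 2079:Wed 2080:Fri✓ 2081:Sat 2082:Sun 2083:Mon 2084:Wed 2085:Thu✓ 2086:Fri✓ 2087:Sat 2088:Mon 2089:Tue 2090:Wed 2091:Thu✓ 2092:Sat
Years with five Fridays: 2040, 2041, 2046, 2047, 2052, 2057, 2058, 2063, 2068, 2069, 2074, 2075, 2080, 2085, 2086, 2091 → 16.

16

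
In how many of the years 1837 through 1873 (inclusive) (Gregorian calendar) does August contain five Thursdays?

August has 31 days; it has five Thursdays when Thursday falls among the first (month-length − 28) days — i.e. when August 1 is one of Thursday/Wednesday/Tuesday.
August 1 by year: 1837:Tue✓ 1838:Wed✓ 1839:Thu✓ 1840:Sat 1841:Sun 1842:Mon 1843:Tue✓ 1844:Thu✓ 1845:Fri 1846:Sat 1847:Sun 1848:Tue✓ 1849:Wed✓ 1850:Thu✓ 1851:Fri …(7 more)… 1859:Mon 1860:Wed✓ 1861:Thu✓ 1862:Fri 1863:Sat 1864:Mon 1865:Tue✓ 1866:Wed✓ 1867:Thu✓ 1868:Sat 1869:Sun 1870:Mon 1871:Tue✓ 1872:Thu✓ 1873:Fri
Years with five Thursdays: 1837, 1838, 1839, 1843, 1844, 1848, 1849, 1850, 1854, 1855, 1860, 1861, 1865, 1866, 1867, 1871, 1872 → 17.

17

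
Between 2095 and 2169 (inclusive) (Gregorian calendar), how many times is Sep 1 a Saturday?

Track Sep 1's weekday year by year (advancing +1, or +2 across a Feb 29):
  2095: Thu  2096: Sat (+2) ✓  2097: Sun (+1)  2098: Mon (+1)  2099: Tue (+1)
  2100: Wed (+1)  2101: Thu (+1)  2102: Fri (+1)  2103: Sat (+1) ✓  2104: Mon (+2)
  2105: Tue (+1)  2106: Wed (+1)  2107: Thu (+1)  2108: Sat (+2) ✓  … (47 more years) …
  2156: Wed (+2)  2157: Thu (+1)  2158: Fri (+1)  2159: Sat (+1) ✓  2160: Mon (+2)
  2161: Tue (+1)  2162: Wed (+1)  2163: Thu (+1)  2164: Sat (+2) ✓  2165: Sun (+1)
  2166: Mon (+1)  2167: Tue (+1)  2168: Thu (+2)  2169: Fri (+1)
Saturday years: 2096, 2103, 2108, 2114, 2125, 2131, 2136, 2142, 2153, 2159, 2164 — 11 in total.

11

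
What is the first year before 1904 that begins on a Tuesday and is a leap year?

Jan 1 advances by 2 weekdays after a leap year and by 1 after a common year.
1904: Jan 1 is Friday (leap).
1903: Thursday
1902: Wednesday
1901: Tuesday
1900: Monday
1899: Sunday
1898: Saturday
1897: Friday
1896: Wednesday (leap)
1895: Tuesday
1894: Monday
1893: Sunday
1892: Friday (leap)
1891: Thursday
1890: Wednesday
1889: Tuesday
1888: Sunday (leap)
1887: Saturday
1886: Friday
1885: Thursday
1884: Tuesday (leap)
1884 begins on a Tuesday and is a leap year.

1884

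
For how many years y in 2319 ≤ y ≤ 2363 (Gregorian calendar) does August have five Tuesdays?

August has 31 days; it has five Tuesdays when Tuesday falls among the first (month-length − 28) days — i.e. when August 1 is one of Tuesday/Monday/Sunday.
August 1 by year: 2319:Fri 2320:Sun✓ 2321:Mon✓ 2322:Tue✓ 2323:Wed 2324:Fri 2325:Sat 2326:Sun✓ 2327:Mon✓ 2328:Wed 2329:Thu 2330:Fri 2331:Sat 2332:Mon✓ 2333:Tue✓ …(15 more)… 2349:Mon✓ 2350:Tue✓ 2351:Wed 2352:Fri 2353:Sat 2354:Sun✓ 2355:Mon✓ 2356:Wed 2357:Thu 2358:Fri 2359:Sat 2360:Mon✓ 2361:Tue✓ 2362:Wed 2363:Thu
Years with five Tuesdays: 2320, 2321, 2322, 2326, 2327, 2332, 2333, 2337, 2338, 2339, 2343, 2344, 2348, 2349, 2350, 2354, 2355, 2360, 2361 → 19.

19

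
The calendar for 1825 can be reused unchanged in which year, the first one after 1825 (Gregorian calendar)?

Two years share a calendar iff Jan 1 falls on the same weekday and both are leap or both are common. 1825: Jan 1 is Saturday, common year.
1826: Jan 1 Sunday, common
1827: Jan 1 Monday, common
1828: Jan 1 Tuesday, leap
1829: Jan 1 Thursday, common
1830: Jan 1 Friday, common
1831: Jan 1 Saturday, common
1831 matches on both conditions.

1831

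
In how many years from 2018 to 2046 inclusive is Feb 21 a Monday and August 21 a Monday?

Check each year's weekday for Feb 21 and August 21:
  2018: Wed/Tue  2019: Thu/Wed  2020: Fri/Fri  2021: Sun/Sat  2022: Mon/Sun  2023: Tue/Mon  2024: Wed/Wed  2025: Fri/Thu  2026: Sat/Fri  2027: Sun/Sat  2028: Mon/Mon ✓  2029: Wed/Tue  2030: Thu/Wed  2031: Fri/Thu  2032: Sat/Sat  2033: Mon/Sun  2034: Tue/Mon  2035: Wed/Tue  2036: Thu/Thu  2037: Sat/Fri  2038: Sun/Sat  2039: Mon/Sun  2040: Tue/Tue  2041: Thu/Wed  2042: Fri/Thu  2043: Sat/Fri  2044: Sun/Sun  2045: Tue/Mon  2046: Wed/Tue
Both conditions hold in: 2028 — 1.

1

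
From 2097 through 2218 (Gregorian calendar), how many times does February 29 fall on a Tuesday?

3

Leap years in 2097–2218: 28 of them.
Feb 29 weekday advances by 5 (mod 7) from one leap year to the next four years later (or differs when a century non-leap intervenes).
Leap-day weekdays: 2104:Fri 2108:Wed 2112:Mon 2116:Sat 2120:Thu 2124:Tue✓ 2128:Sun 2132:Fri 2136:Wed 2140:Mon 2144:Sat 2148:Thu 2152:Tue✓ 2156:Sun 2160:Fri 2164:Wed 2168:Mon 2172:Sat 2176:Thu 2180:Tue✓ 2184:Sun 2188:Fri 2192:Wed 2196:Mon 2204:Wed 2208:Mon 2212:Sat 2216:Thu
Tuesday: 2124, 2152, 2180 → 3.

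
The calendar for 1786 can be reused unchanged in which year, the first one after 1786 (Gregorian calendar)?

1797

Two years share a calendar iff Jan 1 falls on the same weekday and both are leap or both are common. 1786: Jan 1 is Sunday, common year.
1787: Jan 1 Monday, common
1788: Jan 1 Tuesday, leap
1789: Jan 1 Thursday, common
1790: Jan 1 Friday, common
1791: Jan 1 Saturday, common
1792: Jan 1 Sunday, leap
1793: Jan 1 Tuesday, common
1794: Jan 1 Wednesday, common
1795: Jan 1 Thursday, common
1796: Jan 1 Friday, leap
1797: Jan 1 Sunday, common
1797 matches on both conditions.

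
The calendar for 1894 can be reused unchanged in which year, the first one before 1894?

Two years share a calendar iff Jan 1 falls on the same weekday and both are leap or both are common. 1894: Jan 1 is Monday, common year.
1893: Jan 1 Sunday, common
1892: Jan 1 Friday, leap
1891: Jan 1 Thursday, common
1890: Jan 1 Wednesday, common
1889: Jan 1 Tuesday, common
1888: Jan 1 Sunday, leap
1887: Jan 1 Saturday, common
1886: Jan 1 Friday, common
1885: Jan 1 Thursday, common
1884: Jan 1 Tuesday, leap
1883: Jan 1 Monday, common
1883 matches on both conditions.

1883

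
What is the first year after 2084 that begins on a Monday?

Jan 1 advances by 2 weekdays after a leap year and by 1 after a common year.
2084: Jan 1 is Saturday (leap).
2085: Monday
2085 begins on a Monday

2085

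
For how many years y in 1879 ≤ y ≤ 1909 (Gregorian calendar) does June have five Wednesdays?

9

June has 30 days; it has five Wednesdays when Wednesday falls among the first (month-length − 28) days — i.e. when June 1 is one of Wednesday/Tuesday.
June 1 by year: 1879:Sun 1880:Tue✓ 1881:Wed✓ 1882:Thu 1883:Fri 1884:Sun 1885:Mon 1886:Tue✓ 1887:Wed✓ 1888:Fri 1889:Sat 1890:Sun 1891:Mon 1892:Wed✓ 1893:Thu 1894:Fri 1895:Sat 1896:Mon 1897:Tue✓ 1898:Wed✓ 1899:Thu 1900:Fri 1901:Sat 1902:Sun 1903:Mon 1904:Wed✓ 1905:Thu 1906:Fri 1907:Sat 1908:Mon 1909:Tue✓
Years with five Wednesdays: 1880, 1881, 1886, 1887, 1892, 1897, 1898, 1904, 1909 → 9.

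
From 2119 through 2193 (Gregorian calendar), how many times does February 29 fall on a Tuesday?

Leap years in 2119–2193: 19 of them.
Feb 29 weekday advances by 5 (mod 7) from one leap year to the next four years later (or differs when a century non-leap intervenes).
Leap-day weekdays: 2120:Thu 2124:Tue✓ 2128:Sun 2132:Fri 2136:Wed 2140:Mon 2144:Sat 2148:Thu 2152:Tue✓ 2156:Sun 2160:Fri 2164:Wed 2168:Mon 2172:Sat 2176:Thu 2180:Tue✓ 2184:Sun 2188:Fri 2192:Wed
Tuesday: 2124, 2152, 2180 → 3.

3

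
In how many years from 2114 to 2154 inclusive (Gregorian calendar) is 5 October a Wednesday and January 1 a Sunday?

Check each year's weekday for 5 October and January 1:
  2114: Fri/Mon  2115: Sat/Tue  2116: Mon/Wed  2117: Tue/Fri  2118: Wed/Sat  2119: Thu/Sun  2120: Sat/Mon  2121: Sun/Wed  2122: Mon/Thu  2123: Tue/Fri  2124: Thu/Sat  2125: Fri/Mon  2126: Sat/Tue  2127: Sun/Wed  …(13 more)…  2141: Thu/Sun  2142: Fri/Mon  2143: Sat/Tue  2144: Mon/Wed  2145: Tue/Fri  2146: Wed/Sat  2147: Thu/Sun  2148: Sat/Mon  2149: Sun/Wed  2150: Mon/Thu  2151: Tue/Fri  2152: Thu/Sat  2153: Fri/Mon  2154: Sat/Tue
Both conditions hold in: no year — 0.

0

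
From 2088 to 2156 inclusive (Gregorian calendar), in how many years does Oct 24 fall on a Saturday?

10

Track Oct 24's weekday year by year (advancing +1, or +2 across a Feb 29):
  2088: Sun  2089: Mon (+1)  2090: Tue (+1)  2091: Wed (+1)  2092: Fri (+2)
  2093: Sat (+1) ✓  2094: Sun (+1)  2095: Mon (+1)  2096: Wed (+2)  2097: Thu (+1)
  2098: Fri (+1)  2099: Sat (+1) ✓  2100: Sun (+1)  2101: Mon (+1)  … (41 more years) …
  2143: Thu (+1)  2144: Sat (+2) ✓  2145: Sun (+1)  2146: Mon (+1)  2147: Tue (+1)
  2148: Thu (+2)  2149: Fri (+1)  2150: Sat (+1) ✓  2151: Sun (+1)  2152: Tue (+2)
  2153: Wed (+1)  2154: Thu (+1)  2155: Fri (+1)  2156: Sun (+2)
Saturday years: 2093, 2099, 2105, 2111, 2116, 2122, 2133, 2139, 2144, 2150 — 10 in total.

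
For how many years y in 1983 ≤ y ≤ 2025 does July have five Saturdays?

July has 31 days; it has five Saturdays when Saturday falls among the first (month-length − 28) days — i.e. when July 1 is one of Saturday/Friday/Thursday.
July 1 by year: 1983:Fri✓ 1984:Sun 1985:Mon 1986:Tue 1987:Wed 1988:Fri✓ 1989:Sat✓ 1990:Sun 1991:Mon 1992:Wed 1993:Thu✓ 1994:Fri✓ 1995:Sat✓ 1996:Mon 1997:Tue …(13 more)… 2011:Fri✓ 2012:Sun 2013:Mon 2014:Tue 2015:Wed 2016:Fri✓ 2017:Sat✓ 2018:Sun 2019:Mon 2020:Wed 2021:Thu✓ 2022:Fri✓ 2023:Sat✓ 2024:Mon 2025:Tue
Years with five Saturdays: 1983, 1988, 1989, 1993, 1994, 1995, 1999, 2000, 2004, 2005, 2006, 2010, 2011, 2016, 2017, 2021, 2022, 2023 → 18.

18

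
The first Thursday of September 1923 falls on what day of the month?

6

September 1, 1923 is a Saturday, so the first Thursday is the 6th.
The first Thursday is 6 + 0 = 6.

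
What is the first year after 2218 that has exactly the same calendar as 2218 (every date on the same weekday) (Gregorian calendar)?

2229

Two years share a calendar iff Jan 1 falls on the same weekday and both are leap or both are common. 2218: Jan 1 is Thursday, common year.
2219: Jan 1 Friday, common
2220: Jan 1 Saturday, leap
2221: Jan 1 Monday, common
2222: Jan 1 Tuesday, common
2223: Jan 1 Wednesday, common
2224: Jan 1 Thursday, leap
2225: Jan 1 Saturday, common
2226: Jan 1 Sunday, common
2227: Jan 1 Monday, common
2228: Jan 1 Tuesday, leap
2229: Jan 1 Thursday, common
2229 matches on both conditions.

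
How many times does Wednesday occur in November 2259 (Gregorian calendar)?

November 2259 has 30 days and begins on Tuesday.
The first Wednesday is November 2.
Wednesdays fall on 2, 9, 16, 23, 30 — that's 5.

5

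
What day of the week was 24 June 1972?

January 1, 1972 is a Saturday.
June 24 is day 176 of the year, i.e. 175 days after Jan 1.
175 mod 7 = 0, so advance 0 weekdays from Saturday: Saturday.

Saturday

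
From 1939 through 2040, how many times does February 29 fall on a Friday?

Leap years in 1939–2040: 26 of them.
Feb 29 weekday advances by 5 (mod 7) from one leap year to the next four years later (or differs when a century non-leap intervenes).
Leap-day weekdays: 1940:Thu 1944:Tue 1948:Sun 1952:Fri✓ 1956:Wed 1960:Mon 1964:Sat 1968:Thu 1972:Tue 1976:Sun 1980:Fri✓ 1984:Wed 1988:Mon 1992:Sat 1996:Thu 2000:Tue 2004:Sun 2008:Fri✓ 2012:Wed 2016:Mon 2020:Sat 2024:Thu 2028:Tue 2032:Sun 2036:Fri✓ 2040:Wed
Friday: 1952, 1980, 2008, 2036 → 4.

4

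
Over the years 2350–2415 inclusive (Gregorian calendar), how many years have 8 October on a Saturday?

9

Track 8 October's weekday year by year (advancing +1, or +2 across a Feb 29):
  2350: Sun  2351: Mon (+1)  2352: Wed (+2)  2353: Thu (+1)  2354: Fri (+1)
  2355: Sat (+1) ✓  2356: Mon (+2)  2357: Tue (+1)  2358: Wed (+1)  2359: Thu (+1)
  2360: Sat (+2) ✓  2361: Sun (+1)  2362: Mon (+1)  2363: Tue (+1)  … (38 more years) …
  2402: Tue (+1)  2403: Wed (+1)  2404: Fri (+2)  2405: Sat (+1) ✓  2406: Sun (+1)
  2407: Mon (+1)  2408: Wed (+2)  2409: Thu (+1)  2410: Fri (+1)  2411: Sat (+1) ✓
  2412: Mon (+2)  2413: Tue (+1)  2414: Wed (+1)  2415: Thu (+1)
Saturday years: 2355, 2360, 2366, 2377, 2383, 2388, 2394, 2405, 2411 — 9 in total.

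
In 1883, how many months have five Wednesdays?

A month of length L has five Wednesdays iff its first Wednesday is on day ≤ L−28 (so day 1–3 in a 31-day month, 1–2 in a 30-day month, day 1 in a leap February).
Checking each month of 1883: Jan starts Mon (31d) ✓; Feb starts Thu (28d); Mar starts Thu (31d); Apr starts Sun (30d); May starts Tue (31d) ✓; Jun starts Fri (30d); Jul starts Sun (31d); Aug starts Wed (31d) ✓; Sep starts Sat (30d); Oct starts Mon (31d) ✓; Nov starts Thu (30d); Dec starts Sat (31d).
Five-Wednesday months: January, May, August, October → 4.

4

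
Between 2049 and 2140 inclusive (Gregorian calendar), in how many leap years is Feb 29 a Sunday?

3

Leap years in 2049–2140: 22 of them.
Feb 29 weekday advances by 5 (mod 7) from one leap year to the next four years later (or differs when a century non-leap intervenes).
Leap-day weekdays: 2052:Thu 2056:Tue 2060:Sun✓ 2064:Fri 2068:Wed 2072:Mon 2076:Sat 2080:Thu 2084:Tue 2088:Sun✓ 2092:Fri 2096:Wed 2104:Fri 2108:Wed 2112:Mon 2116:Sat 2120:Thu 2124:Tue 2128:Sun✓ 2132:Fri 2136:Wed 2140:Mon
Sunday: 2060, 2088, 2128 → 3.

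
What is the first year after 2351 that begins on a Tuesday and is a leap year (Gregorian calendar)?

Jan 1 advances by 2 weekdays after a leap year and by 1 after a common year.
2351: Jan 1 is Monday.
2352: Tuesday (leap)
2352 begins on a Tuesday and is a leap year.

2352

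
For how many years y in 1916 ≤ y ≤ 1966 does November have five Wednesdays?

November has 30 days; it has five Wednesdays when Wednesday falls among the first (month-length − 28) days — i.e. when November 1 is one of Wednesday/Tuesday.
November 1 by year: 1916:Wed✓ 1917:Thu 1918:Fri 1919:Sat 1920:Mon 1921:Tue✓ 1922:Wed✓ 1923:Thu 1924:Sat 1925:Sun 1926:Mon 1927:Tue✓ 1928:Thu 1929:Fri 1930:Sat …(21 more)… 1952:Sat 1953:Sun 1954:Mon 1955:Tue✓ 1956:Thu 1957:Fri 1958:Sat 1959:Sun 1960:Tue✓ 1961:Wed✓ 1962:Thu 1963:Fri 1964:Sun 1965:Mon 1966:Tue✓
Years with five Wednesdays: 1916, 1921, 1922, 1927, 1932, 1933, 1938, 1939, 1944, 1949, 1950, 1955, 1960, 1961, 1966 → 15.

15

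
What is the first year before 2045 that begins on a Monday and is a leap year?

2024

Jan 1 advances by 2 weekdays after a leap year and by 1 after a common year.
2045: Jan 1 is Sunday.
2044: Friday (leap)
2043: Thursday
2042: Wednesday
2041: Tuesday
2040: Sunday (leap)
2039: Saturday
2038: Friday
2037: Thursday
2036: Tuesday (leap)
2035: Monday
2034: Sunday
2033: Saturday
2032: Thursday (leap)
2031: Wednesday
2030: Tuesday
2029: Monday
2028: Saturday (leap)
2027: Friday
2026: Thursday
2025: Wednesday
2024: Monday (leap)
2024 begins on a Monday and is a leap year.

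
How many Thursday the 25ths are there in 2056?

1

Check the 25th of each month of 2056: Jan 25: Tue, Feb 25: Fri, Mar 25: Sat, Apr 25: Tue, May 25: Thu, Jun 25: Sun, Jul 25: Tue, Aug 25: Fri, Sep 25: Mon, Oct 25: Wed, Nov 25: Sat, Dec 25: Mon.
Thursday occurs in May — 1 month.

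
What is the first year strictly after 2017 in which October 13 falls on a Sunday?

2019

From one year to the next, a fixed date's weekday advances by 1, or by 2 when a Feb 29 lies between the two dates.
2017: October 13 is Friday.
2018: Saturday (+1)
2019: Sunday (+1)
October 13 falls on a Sunday in 2019.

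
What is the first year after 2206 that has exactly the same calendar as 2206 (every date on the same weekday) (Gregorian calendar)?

Two years share a calendar iff Jan 1 falls on the same weekday and both are leap or both are common. 2206: Jan 1 is Wednesday, common year.
2207: Jan 1 Thursday, common
2208: Jan 1 Friday, leap
2209: Jan 1 Sunday, common
2210: Jan 1 Monday, common
2211: Jan 1 Tuesday, common
2212: Jan 1 Wednesday, leap
2213: Jan 1 Friday, common
2214: Jan 1 Saturday, common
2215: Jan 1 Sunday, common
2216: Jan 1 Monday, leap
2217: Jan 1 Wednesday, common
2217 matches on both conditions.

2217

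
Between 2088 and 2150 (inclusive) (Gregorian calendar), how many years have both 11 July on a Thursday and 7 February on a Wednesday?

Check each year's weekday for 11 July and 7 February:
  2088: Sun/Sat  2089: Mon/Mon  2090: Tue/Tue  2091: Wed/Wed  2092: Fri/Thu  2093: Sat/Sat  2094: Sun/Sun  2095: Mon/Mon  2096: Wed/Tue  2097: Thu/Thu  2098: Fri/Fri  2099: Sat/Sat  2100: Sun/Sun  2101: Mon/Mon  …(35 more)…  2137: Thu/Thu  2138: Fri/Fri  2139: Sat/Sat  2140: Mon/Sun  2141: Tue/Tue  2142: Wed/Wed  2143: Thu/Thu  2144: Sat/Fri  2145: Sun/Sun  2146: Mon/Mon  2147: Tue/Tue  2148: Thu/Wed ✓  2149: Fri/Fri  2150: Sat/Sat
Both conditions hold in: 2120, 2148 — 2.

2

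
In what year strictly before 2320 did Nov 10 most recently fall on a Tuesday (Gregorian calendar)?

2314

From one year to the next, a fixed date's weekday advances by 1, or by 2 when a Feb 29 lies between the two dates.
2320: November 10 is Wednesday.
2319: Monday (−2)
2318: Sunday (−1)
2317: Saturday (−1)
2316: Friday (−1)
2315: Wednesday (−2)
2314: Tuesday (−1)
Nov 10 falls on a Tuesday in 2314.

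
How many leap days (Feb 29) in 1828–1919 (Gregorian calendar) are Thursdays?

Leap years in 1828–1919: 22 of them.
Feb 29 weekday advances by 5 (mod 7) from one leap year to the next four years later (or differs when a century non-leap intervenes).
Leap-day weekdays: 1828:Fri 1832:Wed 1836:Mon 1840:Sat 1844:Thu✓ 1848:Tue 1852:Sun 1856:Fri 1860:Wed 1864:Mon 1868:Sat 1872:Thu✓ 1876:Tue 1880:Sun 1884:Fri 1888:Wed 1892:Mon 1896:Sat 1904:Mon 1908:Sat 1912:Thu✓ 1916:Tue
Thursday: 1844, 1872, 1912 → 3.

3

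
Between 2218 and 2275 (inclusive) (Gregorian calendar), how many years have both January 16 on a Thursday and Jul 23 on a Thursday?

2

Check each year's weekday for January 16 and Jul 23:
  2218: Fri/Thu  2219: Sat/Fri  2220: Sun/Sun  2221: Tue/Mon  2222: Wed/Tue  2223: Thu/Wed  2224: Fri/Fri  2225: Sun/Sat  2226: Mon/Sun  2227: Tue/Mon  2228: Wed/Wed  2229: Fri/Thu  2230: Sat/Fri  2231: Sun/Sat  …(30 more)…  2262: Thu/Wed  2263: Fri/Thu  2264: Sat/Sat  2265: Mon/Sun  2266: Tue/Mon  2267: Wed/Tue  2268: Thu/Thu ✓  2269: Sat/Fri  2270: Sun/Sat  2271: Mon/Sun  2272: Tue/Tue  2273: Thu/Wed  2274: Fri/Thu  2275: Sat/Fri
Both conditions hold in: 2240, 2268 — 2.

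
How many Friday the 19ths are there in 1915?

Check the 19th of each month of 1915: Jan 19: Tue, Feb 19: Fri, Mar 19: Fri, Apr 19: Mon, May 19: Wed, Jun 19: Sat, Jul 19: Mon, Aug 19: Thu, Sep 19: Sun, Oct 19: Tue, Nov 19: Fri, Dec 19: Sun.
Friday occurs in February, March, November — 3 months.

3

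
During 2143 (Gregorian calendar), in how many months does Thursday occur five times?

A month of length L has five Thursdays iff its first Thursday is on day ≤ L−28 (so day 1–3 in a 31-day month, 1–2 in a 30-day month, day 1 in a leap February).
Checking each month of 2143: Jan starts Tue (31d) ✓; Feb starts Fri (28d); Mar starts Fri (31d); Apr starts Mon (30d); May starts Wed (31d) ✓; Jun starts Sat (30d); Jul starts Mon (31d); Aug starts Thu (31d) ✓; Sep starts Sun (30d); Oct starts Tue (31d) ✓; Nov starts Fri (30d); Dec starts Sun (31d).
Five-Thursday months: January, May, August, October → 4.

4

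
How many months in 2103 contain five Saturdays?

A month of length L has five Saturdays iff its first Saturday is on day ≤ L−28 (so day 1–3 in a 31-day month, 1–2 in a 30-day month, day 1 in a leap February).
Checking each month of 2103: Jan starts Mon (31d); Feb starts Thu (28d); Mar starts Thu (31d) ✓; Apr starts Sun (30d); May starts Tue (31d); Jun starts Fri (30d) ✓; Jul starts Sun (31d); Aug starts Wed (31d); Sep starts Sat (30d) ✓; Oct starts Mon (31d); Nov starts Thu (30d); Dec starts Sat (31d) ✓.
Five-Saturday months: March, June, September, December → 4.

4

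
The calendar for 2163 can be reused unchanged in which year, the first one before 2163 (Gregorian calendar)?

Two years share a calendar iff Jan 1 falls on the same weekday and both are leap or both are common. 2163: Jan 1 is Saturday, common year.
2162: Jan 1 Friday, common
2161: Jan 1 Thursday, common
2160: Jan 1 Tuesday, leap
2159: Jan 1 Monday, common
2158: Jan 1 Sunday, common
2157: Jan 1 Saturday, common
2157 matches on both conditions.

2157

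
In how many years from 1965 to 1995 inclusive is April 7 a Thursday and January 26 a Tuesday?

Check each year's weekday for April 7 and January 26:
  1965: Wed/Tue  1966: Thu/Wed  1967: Fri/Thu  1968: Sun/Fri  1969: Mon/Sun  1970: Tue/Mon  1971: Wed/Tue  1972: Fri/Wed  1973: Sat/Fri  1974: Sun/Sat  1975: Mon/Sun  1976: Wed/Mon  1977: Thu/Wed  1978: Fri/Thu  …(3 more)…  1982: Wed/Tue  1983: Thu/Wed  1984: Sat/Thu  1985: Sun/Sat  1986: Mon/Sun  1987: Tue/Mon  1988: Thu/Tue ✓  1989: Fri/Thu  1990: Sat/Fri  1991: Sun/Sat  1992: Tue/Sun  1993: Wed/Tue  1994: Thu/Wed  1995: Fri/Thu
Both conditions hold in: 1988 — 1.

1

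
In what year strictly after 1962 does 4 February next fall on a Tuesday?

1964

From one year to the next, a fixed date's weekday advances by 1, or by 2 when a Feb 29 lies between the two dates.
1962: February 4 is Sunday.
1963: Monday (+1)
1964: Tuesday (+1)
4 February falls on a Tuesday in 1964.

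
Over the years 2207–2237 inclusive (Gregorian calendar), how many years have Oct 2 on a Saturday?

Track Oct 2's weekday year by year (advancing +1, or +2 across a Feb 29):
  2207: Fri  2208: Sun (+2)  2209: Mon (+1)  2210: Tue (+1)  2211: Wed (+1)
  2212: Fri (+2)  2213: Sat (+1) ✓  2214: Sun (+1)  2215: Mon (+1)  2216: Wed (+2)
  2217: Thu (+1)  2218: Fri (+1)  2219: Sat (+1) ✓  2220: Mon (+2)  … (3 more years) …
  2224: Sat (+2) ✓  2225: Sun (+1)  2226: Mon (+1)  2227: Tue (+1)  2228: Thu (+2)
  2229: Fri (+1)  2230: Sat (+1) ✓  2231: Sun (+1)  2232: Tue (+2)  2233: Wed (+1)
  2234: Thu (+1)  2235: Fri (+1)  2236: Sun (+2)  2237: Mon (+1)
Saturday years: 2213, 2219, 2224, 2230 — 4 in total.

4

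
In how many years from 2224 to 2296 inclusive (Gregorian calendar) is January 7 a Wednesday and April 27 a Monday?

Check each year's weekday for January 7 and April 27:
  2224: Wed/Tue  2225: Fri/Wed  2226: Sat/Thu  2227: Sun/Fri  2228: Mon/Sun  2229: Wed/Mon ✓  2230: Thu/Tue  2231: Fri/Wed  2232: Sat/Fri  2233: Mon/Sat  2234: Tue/Sun  2235: Wed/Mon ✓  2236: Thu/Wed  2237: Sat/Thu  …(45 more)…  2283: Sun/Fri  2284: Mon/Sun  2285: Wed/Mon ✓  2286: Thu/Tue  2287: Fri/Wed  2288: Sat/Fri  2289: Mon/Sat  2290: Tue/Sun  2291: Wed/Mon ✓  2292: Thu/Wed  2293: Sat/Thu  2294: Sun/Fri  2295: Mon/Sat  2296: Tue/Mon
Both conditions hold in: 2229, 2235, 2246, 2257, 2263, 2274, 2285, 2291 — 8.

8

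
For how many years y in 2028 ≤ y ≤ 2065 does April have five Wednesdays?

11

April has 30 days; it has five Wednesdays when Wednesday falls among the first (month-length − 28) days — i.e. when April 1 is one of Wednesday/Tuesday.
April 1 by year: 2028:Sat 2029:Sun 2030:Mon 2031:Tue✓ 2032:Thu 2033:Fri 2034:Sat 2035:Sun 2036:Tue✓ 2037:Wed✓ 2038:Thu 2039:Fri 2040:Sun 2041:Mon 2042:Tue✓ …(8 more)… 2051:Sat 2052:Mon 2053:Tue✓ 2054:Wed✓ 2055:Thu 2056:Sat 2057:Sun 2058:Mon 2059:Tue✓ 2060:Thu 2061:Fri 2062:Sat 2063:Sun 2064:Tue✓ 2065:Wed✓
Years with five Wednesdays: 2031, 2036, 2037, 2042, 2043, 2048, 2053, 2054, 2059, 2064, 2065 → 11.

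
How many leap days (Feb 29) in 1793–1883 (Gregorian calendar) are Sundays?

3

Leap years in 1793–1883: 21 of them.
Feb 29 weekday advances by 5 (mod 7) from one leap year to the next four years later (or differs when a century non-leap intervenes).
Leap-day weekdays: 1796:Mon 1804:Wed 1808:Mon 1812:Sat 1816:Thu 1820:Tue 1824:Sun✓ 1828:Fri 1832:Wed 1836:Mon 1840:Sat 1844:Thu 1848:Tue 1852:Sun✓ 1856:Fri 1860:Wed 1864:Mon 1868:Sat 1872:Thu 1876:Tue 1880:Sun✓
Sunday: 1824, 1852, 1880 → 3.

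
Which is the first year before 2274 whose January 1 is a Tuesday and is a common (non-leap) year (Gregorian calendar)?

Jan 1 advances by 2 weekdays after a leap year and by 1 after a common year.
2274: Jan 1 is Thursday.
2273: Wednesday
2272: Monday (leap)
2271: Sunday
2270: Saturday
2269: Friday
2268: Wednesday (leap)
2267: Tuesday
2267 begins on a Tuesday and is a common year.

2267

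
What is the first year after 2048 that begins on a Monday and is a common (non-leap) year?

Jan 1 advances by 2 weekdays after a leap year and by 1 after a common year.
2048: Jan 1 is Wednesday (leap).
2049: Friday
2050: Saturday
2051: Sunday
2052: Monday (leap)
2053: Wednesday
2054: Thursday
2055: Friday
2056: Saturday (leap)
2057: Monday
2057 begins on a Monday and is a common year.

2057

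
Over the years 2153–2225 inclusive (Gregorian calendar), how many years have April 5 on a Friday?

Track April 5's weekday year by year (advancing +1, or +2 across a Feb 29):
  2153: Thu  2154: Fri (+1) ✓  2155: Sat (+1)  2156: Mon (+2)  2157: Tue (+1)
  2158: Wed (+1)  2159: Thu (+1)  2160: Sat (+2)  2161: Sun (+1)  2162: Mon (+1)
  2163: Tue (+1)  2164: Thu (+2)  2165: Fri (+1) ✓  2166: Sat (+1)  … (45 more years) …
  2212: Sun (+2)  2213: Mon (+1)  2214: Tue (+1)  2215: Wed (+1)  2216: Fri (+2) ✓
  2217: Sat (+1)  2218: Sun (+1)  2219: Mon (+1)  2220: Wed (+2)  2221: Thu (+1)
  2222: Fri (+1) ✓  2223: Sat (+1)  2224: Mon (+2)  2225: Tue (+1)
Friday years: 2154, 2165, 2171, 2176, 2182, 2193, 2199, 2205, 2211, 2216, 2222 — 11 in total.

11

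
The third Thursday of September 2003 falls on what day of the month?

September 1, 2003 is a Monday, so the first Thursday is the 4th.
The third Thursday is 4 + 14 = 18.

18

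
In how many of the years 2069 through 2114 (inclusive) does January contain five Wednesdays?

19

January has 31 days; it has five Wednesdays when Wednesday falls among the first (month-length − 28) days — i.e. when January 1 is one of Wednesday/Tuesday/Monday.
January 1 by year: 2069:Tue✓ 2070:Wed✓ 2071:Thu 2072:Fri 2073:Sun 2074:Mon✓ 2075:Tue✓ 2076:Wed✓ 2077:Fri 2078:Sat 2079:Sun 2080:Mon✓ 2081:Wed✓ 2082:Thu 2083:Fri …(16 more)… 2100:Fri 2101:Sat 2102:Sun 2103:Mon✓ 2104:Tue✓ 2105:Thu 2106:Fri 2107:Sat 2108:Sun 2109:Tue✓ 2110:Wed✓ 2111:Thu 2112:Fri 2113:Sun 2114:Mon✓
Years with five Wednesdays: 2069, 2070, 2074, 2075, 2076, 2080, 2081, 2085, 2086, 2087, 2091, 2092, 2097, 2098, 2103, 2104, 2109, 2110, 2114 → 19.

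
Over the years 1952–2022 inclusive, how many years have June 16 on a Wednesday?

Track June 16's weekday year by year (advancing +1, or +2 across a Feb 29):
  1952: Mon  1953: Tue (+1)  1954: Wed (+1) ✓  1955: Thu (+1)  1956: Sat (+2)
  1957: Sun (+1)  1958: Mon (+1)  1959: Tue (+1)  1960: Thu (+2)  1961: Fri (+1)
  1962: Sat (+1)  1963: Sun (+1)  1964: Tue (+2)  1965: Wed (+1) ✓  … (43 more years) …
  2009: Tue (+1)  2010: Wed (+1) ✓  2011: Thu (+1)  2012: Sat (+2)  2013: Sun (+1)
  2014: Mon (+1)  2015: Tue (+1)  2016: Thu (+2)  2017: Fri (+1)  2018: Sat (+1)
  2019: Sun (+1)  2020: Tue (+2)  2021: Wed (+1) ✓  2022: Thu (+1)
Wednesday years: 1954, 1965, 1971, 1976, 1982, 1993, 1999, 2004, 2010, 2021 — 10 in total.

10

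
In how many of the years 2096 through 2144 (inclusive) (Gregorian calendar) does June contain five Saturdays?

June has 30 days; it has five Saturdays when Saturday falls among the first (month-length − 28) days — i.e. when June 1 is one of Saturday/Friday.
June 1 by year: 2096:Fri✓ 2097:Sat✓ 2098:Sun 2099:Mon 2100:Tue 2101:Wed 2102:Thu 2103:Fri✓ 2104:Sun 2105:Mon 2106:Tue 2107:Wed 2108:Fri✓ 2109:Sat✓ 2110:Sun …(19 more)… 2130:Thu 2131:Fri✓ 2132:Sun 2133:Mon 2134:Tue 2135:Wed 2136:Fri✓ 2137:Sat✓ 2138:Sun 2139:Mon 2140:Wed 2141:Thu 2142:Fri✓ 2143:Sat✓ 2144:Mon
Years with five Saturdays: 2096, 2097, 2103, 2108, 2109, 2114, 2115, 2120, 2125, 2126, 2131, 2136, 2137, 2142, 2143 → 15.

15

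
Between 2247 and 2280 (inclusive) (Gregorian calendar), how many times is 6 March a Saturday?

Track 6 March's weekday year by year (advancing +1, or +2 across a Feb 29):
  2247: Sat ✓  2248: Mon (+2)  2249: Tue (+1)  2250: Wed (+1)  2251: Thu (+1)
  2252: Sat (+2) ✓  2253: Sun (+1)  2254: Mon (+1)  2255: Tue (+1)  2256: Thu (+2)
  2257: Fri (+1)  2258: Sat (+1) ✓  2259: Sun (+1)  2260: Tue (+2)  … (6 more years) …
  2267: Wed (+1)  2268: Fri (+2)  2269: Sat (+1) ✓  2270: Sun (+1)  2271: Mon (+1)
  2272: Wed (+2)  2273: Thu (+1)  2274: Fri (+1)  2275: Sat (+1) ✓  2276: Mon (+2)
  2277: Tue (+1)  2278: Wed (+1)  2279: Thu (+1)  2280: Sat (+2) ✓
Saturday years: 2247, 2252, 2258, 2269, 2275, 2280 — 6 in total.

6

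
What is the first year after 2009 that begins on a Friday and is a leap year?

2016

Jan 1 advances by 2 weekdays after a leap year and by 1 after a common year.
2009: Jan 1 is Thursday.
2010: Friday
2011: Saturday
2012: Sunday (leap)
2013: Tuesday
2014: Wednesday
2015: Thursday
2016: Friday (leap)
2016 begins on a Friday and is a leap year.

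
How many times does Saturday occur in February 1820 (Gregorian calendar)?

4

February 1820 has 29 days and begins on Tuesday.
The first Saturday is February 5.
Saturdays fall on 5, 12, 19, 26 — that's 4.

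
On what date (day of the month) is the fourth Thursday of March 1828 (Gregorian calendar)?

27

March 1, 1828 is a Saturday, so the first Thursday is the 6th.
The fourth Thursday is 6 + 21 = 27.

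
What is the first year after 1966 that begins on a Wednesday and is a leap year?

1992

Jan 1 advances by 2 weekdays after a leap year and by 1 after a common year.
1966: Jan 1 is Saturday.
1967: Sunday
1968: Monday (leap)
1969: Wednesday
1970: Thursday
1971: Friday
1972: Saturday (leap)
1973: Monday
1974: Tuesday
1975: Wednesday
1976: Thursday (leap)
1977: Saturday
1978: Sunday
1979: Monday
1980: Tuesday (leap)
1981: Thursday
1982: Friday
1983: Saturday
1984: Sunday (leap)
1985: Tuesday
1986: Wednesday
1987: Thursday
1988: Friday (leap)
1989: Sunday
1990: Monday
1991: Tuesday
1992: Wednesday (leap)
1992 begins on a Wednesday and is a leap year.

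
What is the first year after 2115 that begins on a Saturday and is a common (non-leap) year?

2118

Jan 1 advances by 2 weekdays after a leap year and by 1 after a common year.
2115: Jan 1 is Tuesday.
2116: Wednesday (leap)
2117: Friday
2118: Saturday
2118 begins on a Saturday and is a common year.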